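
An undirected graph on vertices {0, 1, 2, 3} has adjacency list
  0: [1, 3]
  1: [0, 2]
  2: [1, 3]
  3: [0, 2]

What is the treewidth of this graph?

A width-2 tree decomposition is:
Bags: B1 = {1, 2, 3}  B2 = {0, 1, 3}
Tree: B1–B2
Each bag holds 3 vertices, so the decomposition has width 2, which upper-bounds the treewidth. Since 3–2–1–0–3 is a cycle in G, G is not acyclic. Forests are exactly the graphs of treewidth ≤ 1, so tw(G) ≥ 2. Hence tw(G) = 2 exactly.

2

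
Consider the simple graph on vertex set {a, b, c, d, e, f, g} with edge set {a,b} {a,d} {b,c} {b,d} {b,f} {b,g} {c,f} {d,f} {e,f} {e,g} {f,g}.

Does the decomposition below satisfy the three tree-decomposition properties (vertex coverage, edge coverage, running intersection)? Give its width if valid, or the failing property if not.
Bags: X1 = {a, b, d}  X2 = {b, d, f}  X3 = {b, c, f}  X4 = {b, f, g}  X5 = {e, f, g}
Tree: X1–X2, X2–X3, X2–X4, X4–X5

Every vertex of G appears in some bag (union = {a, b, c, d, e, f, g}); every edge is covered by a bag; and for each vertex v the set of bags containing v is connected in the bag tree. The decomposition is therefore valid. The largest bag has 3 vertices, so the width is 2.

Yes; width 2.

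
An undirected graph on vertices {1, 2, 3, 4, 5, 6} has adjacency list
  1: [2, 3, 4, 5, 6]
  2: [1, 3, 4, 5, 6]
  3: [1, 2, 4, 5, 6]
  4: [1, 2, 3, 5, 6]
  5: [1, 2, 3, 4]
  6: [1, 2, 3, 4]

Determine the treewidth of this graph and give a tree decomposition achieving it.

Each bag holds 5 vertices, so the decomposition has width 4, which upper-bounds the treewidth. On the other hand G contains the 5-clique {1, 2, 3, 4, 5}. A clique must lie in a single bag of any decomposition, so no decomposition can have width below 4. Combining the bounds, tw(G) = 4.

Treewidth 4.
One such decomposition:
Bags: B1 = {1, 2, 3, 4, 6}  B2 = {1, 2, 3, 4, 5}
Tree: B1–B2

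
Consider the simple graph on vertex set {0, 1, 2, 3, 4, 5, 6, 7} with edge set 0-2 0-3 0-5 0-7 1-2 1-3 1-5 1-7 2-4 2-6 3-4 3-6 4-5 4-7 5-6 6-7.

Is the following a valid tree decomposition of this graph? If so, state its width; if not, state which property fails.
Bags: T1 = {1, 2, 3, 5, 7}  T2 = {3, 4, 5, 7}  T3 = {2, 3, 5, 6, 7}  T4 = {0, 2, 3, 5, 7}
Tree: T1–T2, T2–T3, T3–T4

A tree decomposition must satisfy three properties: every vertex lies in some bag; for every edge, both endpoints lie together in some bag; and for every vertex, the bags containing it form a connected subtree. Here edge (2,4) lies in no bag, so the decomposition is invalid.

No — edge (2,4) lies in no bag.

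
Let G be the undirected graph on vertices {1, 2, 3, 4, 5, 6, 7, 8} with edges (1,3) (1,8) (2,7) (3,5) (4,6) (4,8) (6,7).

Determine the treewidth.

A width-1 tree decomposition is:
Bags: B1 = {2, 7}  B2 = {6, 7}  B3 = {4, 6}  B4 = {4, 8}  B5 = {1, 8}  B6 = {1, 3}  B7 = {3, 5}
Tree: B1–B2, B2–B3, B3–B4, B4–B5, B5–B6, B6–B7
Every bag has size at most 2, so the width is 2 − 1 = 1 and tw(G) ≤ 1. Since G has at least one edge (e.g. 2–7), it is not an edgeless graph, so tw(G) ≥ 1. The upper and lower bounds meet at 1, so that is the treewidth.

1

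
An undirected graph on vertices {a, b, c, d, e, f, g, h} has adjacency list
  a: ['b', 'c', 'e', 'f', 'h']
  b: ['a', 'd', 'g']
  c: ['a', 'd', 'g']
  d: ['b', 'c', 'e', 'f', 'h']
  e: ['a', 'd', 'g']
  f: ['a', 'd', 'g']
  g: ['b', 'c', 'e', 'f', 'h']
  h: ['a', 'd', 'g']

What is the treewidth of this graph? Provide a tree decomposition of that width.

Each bag holds 4 vertices, so the decomposition has width 3, which upper-bounds the treewidth. For the lower bound: the 4 vertex sets {a,c}, {e,g}, {d}, {b} are disjoint, each induces a connected subgraph, and every pair is joined by at least one edge of G. Contracting each set to a single vertex therefore yields K_{4} as a minor, and since treewidth is minor-monotone, tw(G) ≥ tw(K_{4}) = 3. Hence tw(G) = 3 exactly.

Treewidth 3.
One such decomposition:
Bags: B1 = {a, c, d, g}  B2 = {a, d, e, g}  B3 = {a, b, d, g}  B4 = {a, d, f, g}  B5 = {a, d, g, h}
Tree: B1–B2, B2–B3, B3–B4, B4–B5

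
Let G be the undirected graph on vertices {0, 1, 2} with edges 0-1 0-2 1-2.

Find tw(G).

A width-2 tree decomposition is:
Bags: B1 = {0, 1, 2}
Tree: (single bag)
With just one bag of size 3, the width is 3 − 1 = 2, so tw(G) ≤ 2. For the lower bound, the 3 vertices {0, 1, 2} are pairwise adjacent, and any tree decomposition puts a clique entirely inside one bag — forcing width ≥ 2. The upper and lower bounds meet at 2, so that is the treewidth.

2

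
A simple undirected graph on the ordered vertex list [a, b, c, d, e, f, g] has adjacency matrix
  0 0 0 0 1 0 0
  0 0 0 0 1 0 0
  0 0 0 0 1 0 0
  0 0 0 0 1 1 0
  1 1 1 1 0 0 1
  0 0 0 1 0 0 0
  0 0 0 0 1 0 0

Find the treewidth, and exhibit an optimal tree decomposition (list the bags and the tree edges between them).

Treewidth 1.
One optimal decomposition is:
Bags: B1 = {a, e}  B2 = {b, e}  B3 = {c, e}  B4 = {e, g}  B5 = {d, e}  B6 = {d, f}
Tree: B1–B2, B1–B3, B1–B4, B4–B5, B5–B6

Every bag has size at most 2, so the width is 2 − 1 = 1 and tw(G) ≤ 1. G has an edge, so its treewidth is at least 1. Therefore the treewidth is 1.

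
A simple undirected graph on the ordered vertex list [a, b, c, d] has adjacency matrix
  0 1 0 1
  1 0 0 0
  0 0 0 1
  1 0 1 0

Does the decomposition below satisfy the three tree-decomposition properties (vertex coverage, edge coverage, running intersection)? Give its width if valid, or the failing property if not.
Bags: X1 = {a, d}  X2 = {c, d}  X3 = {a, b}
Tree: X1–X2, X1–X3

Yes; width 1.

Every vertex of G appears in some bag (union = {a, b, c, d}); every edge is covered by a bag; and for each vertex v the set of bags containing v is connected in the bag tree. The decomposition is therefore valid. The largest bag has 2 vertices, so the width is 1.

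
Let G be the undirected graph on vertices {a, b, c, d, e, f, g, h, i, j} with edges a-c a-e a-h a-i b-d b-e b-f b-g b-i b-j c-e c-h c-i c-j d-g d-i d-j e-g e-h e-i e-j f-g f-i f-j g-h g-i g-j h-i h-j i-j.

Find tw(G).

A width-4 tree decomposition is:
Bags: B1 = {e, g, h, i, j}  B2 = {c, e, h, i, j}  B3 = {a, c, e, h, i}  B4 = {b, e, g, i, j}  B5 = {b, f, g, i, j}  B6 = {b, d, g, i, j}
Tree: B1–B2, B2–B3, B1–B4, B4–B5, B5–B6
The largest bag has 5 vertices, giving width 4; this decomposition certifies tw(G) ≤ 4. For the lower bound, the 5 vertices {e, g, h, i, j} are pairwise adjacent, and any tree decomposition puts a clique entirely inside one bag — forcing width ≥ 4. Combining the bounds, tw(G) = 4.

4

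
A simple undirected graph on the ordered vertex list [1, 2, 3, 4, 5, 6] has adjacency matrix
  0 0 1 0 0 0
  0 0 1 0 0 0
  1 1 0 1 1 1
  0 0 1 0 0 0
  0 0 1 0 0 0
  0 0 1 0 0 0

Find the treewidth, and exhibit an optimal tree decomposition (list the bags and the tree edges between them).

Treewidth 1.
One such decomposition:
Bags: B1 = {3, 4}  B2 = {2, 3}  B3 = {1, 3}  B4 = {3, 5}  B5 = {3, 6}
Tree: B1–B2, B2–B3, B2–B4, B2–B5

The largest bag has 2 vertices, giving width 1; this decomposition certifies tw(G) ≤ 1. Since G has at least one edge (e.g. 3–4), it is not an edgeless graph, so tw(G) ≥ 1. The upper and lower bounds meet at 1, so that is the treewidth.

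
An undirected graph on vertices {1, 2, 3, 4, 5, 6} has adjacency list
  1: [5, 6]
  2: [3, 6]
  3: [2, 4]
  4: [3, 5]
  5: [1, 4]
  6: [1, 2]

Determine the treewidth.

2

A width-2 tree decomposition is:
Bags: B1 = {1, 5, 6}  B2 = {2, 5, 6}  B3 = {2, 3, 5}  B4 = {3, 4, 5}
Tree: B1–B2, B2–B3, B3–B4
Every bag has size at most 3, so the width is 3 − 1 = 2 and tw(G) ≤ 2. Since 5–1–6–2–3–4–5 is a cycle in G, G is not acyclic. Forests are exactly the graphs of treewidth ≤ 1, so tw(G) ≥ 2. The upper and lower bounds meet at 2, so that is the treewidth.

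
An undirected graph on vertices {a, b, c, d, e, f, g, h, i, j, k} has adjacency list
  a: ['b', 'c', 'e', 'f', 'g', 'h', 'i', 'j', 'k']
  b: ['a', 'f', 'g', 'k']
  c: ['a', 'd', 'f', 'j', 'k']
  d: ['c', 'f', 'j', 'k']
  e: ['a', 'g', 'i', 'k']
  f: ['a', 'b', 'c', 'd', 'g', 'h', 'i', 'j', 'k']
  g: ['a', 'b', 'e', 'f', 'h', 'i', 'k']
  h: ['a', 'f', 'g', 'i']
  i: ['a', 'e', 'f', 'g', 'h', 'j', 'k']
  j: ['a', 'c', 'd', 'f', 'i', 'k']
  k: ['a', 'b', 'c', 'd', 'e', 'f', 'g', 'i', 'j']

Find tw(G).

4

A width-4 tree decomposition is:
Bags: B1 = {a, f, i, j, k}  B2 = {a, f, g, i, k}  B3 = {a, c, f, j, k}  B4 = {a, e, g, i, k}  B5 = {a, b, f, g, k}  B6 = {c, d, f, j, k}  B7 = {a, f, g, h, i}
Tree: B1–B2, B1–B3, B2–B4, B2–B5, B3–B6, B2–B7
Each bag holds 5 vertices, so the decomposition has width 4, which upper-bounds the treewidth. For the lower bound, the 5 vertices {a, e, g, i, k} are pairwise adjacent, and any tree decomposition puts a clique entirely inside one bag — forcing width ≥ 4. Therefore the treewidth is 4.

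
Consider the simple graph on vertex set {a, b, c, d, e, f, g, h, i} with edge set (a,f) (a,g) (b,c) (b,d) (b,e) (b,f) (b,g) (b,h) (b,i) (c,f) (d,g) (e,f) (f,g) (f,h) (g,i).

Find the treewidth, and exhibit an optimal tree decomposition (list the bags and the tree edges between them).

Each bag holds 3 vertices, so the decomposition has width 2, which upper-bounds the treewidth. For the lower bound, the 3 vertices {a, f, g} are pairwise adjacent, and any tree decomposition puts a clique entirely inside one bag — forcing width ≥ 2. Combining the bounds, tw(G) = 2.

Treewidth 2.
One such decomposition:
Bags: B1 = {b, f, g}  B2 = {a, f, g}  B3 = {b, f, h}  B4 = {b, d, g}  B5 = {b, e, f}  B6 = {b, c, f}  B7 = {b, g, i}
Tree: B1–B2, B1–B3, B1–B4, B3–B5, B3–B6, B4–B7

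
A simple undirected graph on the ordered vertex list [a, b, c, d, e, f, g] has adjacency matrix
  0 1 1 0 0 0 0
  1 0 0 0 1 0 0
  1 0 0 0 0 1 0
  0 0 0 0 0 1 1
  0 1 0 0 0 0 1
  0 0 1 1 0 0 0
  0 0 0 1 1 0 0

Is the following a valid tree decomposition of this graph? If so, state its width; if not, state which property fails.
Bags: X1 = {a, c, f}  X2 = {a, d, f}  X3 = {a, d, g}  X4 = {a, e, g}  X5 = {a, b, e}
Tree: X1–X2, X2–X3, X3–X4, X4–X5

Checking the three conditions: (i) the bags cover all of {a, b, c, d, e, f, g}; (ii) for each edge, some bag contains both endpoints; (iii) the bags containing any fixed vertex form a subtree. All hold, so the decomposition is valid with width 3 − 1 = 2.

Yes; width 2.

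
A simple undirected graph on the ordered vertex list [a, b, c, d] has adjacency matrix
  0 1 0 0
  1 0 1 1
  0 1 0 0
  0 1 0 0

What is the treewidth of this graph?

A width-1 tree decomposition is:
Bags: B1 = {b, c}  B2 = {a, b}  B3 = {b, d}
Tree: B1–B2, B1–B3
Each bag holds 2 vertices, so the decomposition has width 1, which upper-bounds the treewidth. G has an edge, so its treewidth is at least 1. Therefore the treewidth is 1.

1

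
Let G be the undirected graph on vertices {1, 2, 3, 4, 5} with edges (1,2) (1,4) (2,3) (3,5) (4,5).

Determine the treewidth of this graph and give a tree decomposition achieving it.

Treewidth 2.
One such decomposition:
Bags: B1 = {2, 3, 5}  B2 = {2, 4, 5}  B3 = {1, 2, 4}
Tree: B1–B2, B2–B3

Each bag holds 3 vertices, so the decomposition has width 2, which upper-bounds the treewidth. Since 2–3–5–4–1–2 is a cycle in G, G is not acyclic. Forests are exactly the graphs of treewidth ≤ 1, so tw(G) ≥ 2. Therefore the treewidth is 2.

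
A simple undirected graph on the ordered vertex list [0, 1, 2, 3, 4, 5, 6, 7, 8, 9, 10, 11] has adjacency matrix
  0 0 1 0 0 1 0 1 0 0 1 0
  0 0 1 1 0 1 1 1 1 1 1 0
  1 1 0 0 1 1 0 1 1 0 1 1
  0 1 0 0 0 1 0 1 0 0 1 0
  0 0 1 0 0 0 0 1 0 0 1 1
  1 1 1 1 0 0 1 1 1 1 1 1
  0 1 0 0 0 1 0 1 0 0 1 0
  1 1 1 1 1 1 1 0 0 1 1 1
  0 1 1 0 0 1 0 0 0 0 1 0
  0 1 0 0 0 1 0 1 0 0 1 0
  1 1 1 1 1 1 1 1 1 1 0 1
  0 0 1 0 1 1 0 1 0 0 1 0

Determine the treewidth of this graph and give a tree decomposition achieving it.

Every bag has size at most 5, so the width is 5 − 1 = 4 and tw(G) ≤ 4. On the other hand G contains the 5-clique {2, 4, 7, 10, 11}. A clique must lie in a single bag of any decomposition, so no decomposition can have width below 4. Hence tw(G) = 4 exactly.

Treewidth 4.
Bags: B1 = {0, 2, 5, 7, 10}  B2 = {1, 2, 5, 7, 10}  B3 = {2, 5, 7, 10, 11}  B4 = {2, 4, 7, 10, 11}  B5 = {1, 5, 6, 7, 10}  B6 = {1, 3, 5, 7, 10}  B7 = {1, 2, 5, 8, 10}  B8 = {1, 5, 7, 9, 10}
Tree: B1–B2, B1–B3, B3–B4, B2–B5, B5–B6, B2–B7, B2–B8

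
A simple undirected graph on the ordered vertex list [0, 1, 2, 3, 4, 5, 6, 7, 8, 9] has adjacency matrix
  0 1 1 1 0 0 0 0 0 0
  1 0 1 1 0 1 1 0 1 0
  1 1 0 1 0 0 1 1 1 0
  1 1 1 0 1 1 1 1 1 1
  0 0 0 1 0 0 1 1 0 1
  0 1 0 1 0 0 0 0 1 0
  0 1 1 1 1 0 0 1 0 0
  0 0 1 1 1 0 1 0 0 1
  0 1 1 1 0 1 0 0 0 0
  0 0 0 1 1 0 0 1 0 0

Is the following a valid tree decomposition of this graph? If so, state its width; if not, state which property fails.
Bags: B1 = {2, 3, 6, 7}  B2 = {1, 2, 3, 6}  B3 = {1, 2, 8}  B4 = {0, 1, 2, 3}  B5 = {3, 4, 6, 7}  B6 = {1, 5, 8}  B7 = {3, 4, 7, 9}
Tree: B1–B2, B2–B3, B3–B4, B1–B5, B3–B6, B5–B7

No — edge (3,8) lies in no bag.

A tree decomposition must satisfy three properties: every vertex lies in some bag; for every edge, both endpoints lie together in some bag; and for every vertex, the bags containing it form a connected subtree. Here edge (3,8) lies in no bag, so the decomposition is invalid.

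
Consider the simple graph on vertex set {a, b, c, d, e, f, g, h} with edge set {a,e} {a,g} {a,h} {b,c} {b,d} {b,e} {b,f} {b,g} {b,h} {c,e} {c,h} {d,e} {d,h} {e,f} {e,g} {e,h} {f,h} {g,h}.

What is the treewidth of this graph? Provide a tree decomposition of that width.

Each bag holds 4 vertices, so the decomposition has width 3, which upper-bounds the treewidth. On the other hand G contains the 4-clique {a, e, g, h}. A clique must lie in a single bag of any decomposition, so no decomposition can have width below 3. Therefore the treewidth is 3.

Treewidth 3.
Bags: B1 = {b, e, g, h}  B2 = {b, e, f, h}  B3 = {a, e, g, h}  B4 = {b, d, e, h}  B5 = {b, c, e, h}
Tree: B1–B2, B1–B3, B1–B4, B2–B5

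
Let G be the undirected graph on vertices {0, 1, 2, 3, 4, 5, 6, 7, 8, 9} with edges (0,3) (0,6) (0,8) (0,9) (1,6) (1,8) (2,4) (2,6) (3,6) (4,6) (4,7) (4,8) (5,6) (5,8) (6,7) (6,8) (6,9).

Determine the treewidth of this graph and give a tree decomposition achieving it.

Each bag holds 3 vertices, so the decomposition has width 2, which upper-bounds the treewidth. On the other hand G contains the 3-clique {2, 4, 6}. A clique must lie in a single bag of any decomposition, so no decomposition can have width below 2. Combining the bounds, tw(G) = 2.

Treewidth 2.
Bags: B1 = {0, 6, 8}  B2 = {5, 6, 8}  B3 = {4, 6, 8}  B4 = {4, 6, 7}  B5 = {0, 3, 6}  B6 = {1, 6, 8}  B7 = {2, 4, 6}  B8 = {0, 6, 9}
Tree: B1–B2, B1–B3, B3–B4, B1–B5, B1–B6, B4–B7, B5–B8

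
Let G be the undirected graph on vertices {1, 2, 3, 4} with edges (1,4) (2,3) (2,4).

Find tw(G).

A width-1 tree decomposition is:
Bags: B1 = {2, 3}  B2 = {2, 4}  B3 = {1, 4}
Tree: B1–B2, B2–B3
The largest bag has 2 vertices, giving width 1; this decomposition certifies tw(G) ≤ 1. Any graph with an edge has treewidth ≥ 1, and G has the edge 3–2. Hence tw(G) = 1 exactly.

1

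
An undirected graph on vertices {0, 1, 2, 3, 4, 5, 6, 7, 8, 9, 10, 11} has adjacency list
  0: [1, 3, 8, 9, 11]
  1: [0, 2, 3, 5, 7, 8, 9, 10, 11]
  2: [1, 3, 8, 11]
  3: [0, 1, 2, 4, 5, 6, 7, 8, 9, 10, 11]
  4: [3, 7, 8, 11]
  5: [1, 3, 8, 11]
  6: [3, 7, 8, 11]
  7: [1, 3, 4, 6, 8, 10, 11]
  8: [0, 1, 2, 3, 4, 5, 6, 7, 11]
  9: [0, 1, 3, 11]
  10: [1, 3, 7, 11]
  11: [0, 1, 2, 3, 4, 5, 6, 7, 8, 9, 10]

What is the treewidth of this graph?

A width-4 tree decomposition is:
Bags: B1 = {1, 3, 7, 8, 11}  B2 = {1, 2, 3, 8, 11}  B3 = {3, 4, 7, 8, 11}  B4 = {0, 1, 3, 8, 11}  B5 = {0, 1, 3, 9, 11}  B6 = {1, 3, 5, 8, 11}  B7 = {1, 3, 7, 10, 11}  B8 = {3, 6, 7, 8, 11}
Tree: B1–B2, B1–B3, B2–B4, B4–B5, B2–B6, B1–B7, B3–B8
The largest bag has 5 vertices, giving width 4; this decomposition certifies tw(G) ≤ 4. Conversely, {0, 1, 3, 8, 11} is a clique of size 5, and the vertices of any clique must share a bag in every tree decomposition; so some bag has ≥ 5 vertices and tw(G) ≥ 4. The upper and lower bounds meet at 4, so that is the treewidth.

4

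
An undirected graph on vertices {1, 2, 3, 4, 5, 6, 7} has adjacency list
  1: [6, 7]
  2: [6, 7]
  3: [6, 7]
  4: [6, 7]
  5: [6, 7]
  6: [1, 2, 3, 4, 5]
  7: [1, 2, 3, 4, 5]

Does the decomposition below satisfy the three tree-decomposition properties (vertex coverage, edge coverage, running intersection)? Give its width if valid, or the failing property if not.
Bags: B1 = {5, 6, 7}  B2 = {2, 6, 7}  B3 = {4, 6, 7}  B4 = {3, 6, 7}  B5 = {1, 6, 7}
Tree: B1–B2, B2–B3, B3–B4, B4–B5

Yes; width 2.

Checking the three conditions: (i) the bags cover all of {1, 2, 3, 4, 5, 6, 7}; (ii) for each edge, some bag contains both endpoints; (iii) the bags containing any fixed vertex form a subtree. All hold, so the decomposition is valid with width 3 − 1 = 2.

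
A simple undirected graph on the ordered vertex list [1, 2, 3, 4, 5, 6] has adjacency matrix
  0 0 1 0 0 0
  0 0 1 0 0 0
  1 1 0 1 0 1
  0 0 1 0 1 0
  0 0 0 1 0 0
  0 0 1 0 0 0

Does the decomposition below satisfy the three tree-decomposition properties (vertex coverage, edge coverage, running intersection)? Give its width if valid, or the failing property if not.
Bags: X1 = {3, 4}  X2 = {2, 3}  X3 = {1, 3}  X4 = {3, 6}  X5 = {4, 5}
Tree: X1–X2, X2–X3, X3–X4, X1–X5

Checking the three conditions: (i) the bags cover all of {1, 2, 3, 4, 5, 6}; (ii) for each edge, some bag contains both endpoints; (iii) the bags containing any fixed vertex form a subtree. All hold, so the decomposition is valid with width 2 − 1 = 1.

Yes; width 1.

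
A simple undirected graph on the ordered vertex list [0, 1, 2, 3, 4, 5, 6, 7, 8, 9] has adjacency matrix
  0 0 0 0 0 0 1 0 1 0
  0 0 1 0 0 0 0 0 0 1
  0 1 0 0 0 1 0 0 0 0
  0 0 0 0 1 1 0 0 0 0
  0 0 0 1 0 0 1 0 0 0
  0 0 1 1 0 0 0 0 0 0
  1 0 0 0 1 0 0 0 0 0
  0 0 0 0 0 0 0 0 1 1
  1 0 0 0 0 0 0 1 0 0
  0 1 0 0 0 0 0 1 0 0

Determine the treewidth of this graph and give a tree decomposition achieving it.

The largest bag has 3 vertices, giving width 2; this decomposition certifies tw(G) ≤ 2. The edges 9–1–2–5–3–4–6–0–8–7–9 form a cycle, so G is not a tree and its treewidth is at least 2. Hence tw(G) = 2 exactly.

Treewidth 2.
Bags: B1 = {1, 2, 9}  B2 = {2, 5, 9}  B3 = {3, 5, 9}  B4 = {3, 4, 9}  B5 = {4, 6, 9}  B6 = {0, 6, 9}  B7 = {0, 8, 9}  B8 = {7, 8, 9}
Tree: B1–B2, B2–B3, B3–B4, B4–B5, B5–B6, B6–B7, B7–B8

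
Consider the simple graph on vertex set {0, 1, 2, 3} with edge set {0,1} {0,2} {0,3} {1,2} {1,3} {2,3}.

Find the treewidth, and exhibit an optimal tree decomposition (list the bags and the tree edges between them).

Treewidth 3.
One optimal decomposition is:
Bags: B1 = {0, 1, 2, 3}
Tree: (single bag)

A single bag containing all 4 vertices is trivially a valid decomposition of width 3. Conversely, {0, 1, 2, 3} is a clique of size 4, and the vertices of any clique must share a bag in every tree decomposition; so some bag has ≥ 4 vertices and tw(G) ≥ 3. The upper and lower bounds meet at 3, so that is the treewidth.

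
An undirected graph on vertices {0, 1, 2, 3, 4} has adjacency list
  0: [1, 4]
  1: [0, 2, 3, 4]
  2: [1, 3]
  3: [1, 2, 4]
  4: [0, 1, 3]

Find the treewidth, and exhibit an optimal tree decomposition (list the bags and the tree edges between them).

Treewidth 2.
One such decomposition:
Bags: B1 = {1, 2, 3}  B2 = {1, 3, 4}  B3 = {0, 1, 4}
Tree: B1–B2, B2–B3

Every bag has size at most 3, so the width is 3 − 1 = 2 and tw(G) ≤ 2. For the lower bound, the 3 vertices {0, 1, 4} are pairwise adjacent, and any tree decomposition puts a clique entirely inside one bag — forcing width ≥ 2. Hence tw(G) = 2 exactly.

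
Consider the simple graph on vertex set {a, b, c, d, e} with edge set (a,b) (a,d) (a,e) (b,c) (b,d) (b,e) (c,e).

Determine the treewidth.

A width-2 tree decomposition is:
Bags: B1 = {a, b, d}  B2 = {a, b, e}  B3 = {b, c, e}
Tree: B1–B2, B2–B3
Each bag holds 3 vertices, so the decomposition has width 2, which upper-bounds the treewidth. For the lower bound, the 3 vertices {a, b, d} are pairwise adjacent, and any tree decomposition puts a clique entirely inside one bag — forcing width ≥ 2. Therefore the treewidth is 2.

2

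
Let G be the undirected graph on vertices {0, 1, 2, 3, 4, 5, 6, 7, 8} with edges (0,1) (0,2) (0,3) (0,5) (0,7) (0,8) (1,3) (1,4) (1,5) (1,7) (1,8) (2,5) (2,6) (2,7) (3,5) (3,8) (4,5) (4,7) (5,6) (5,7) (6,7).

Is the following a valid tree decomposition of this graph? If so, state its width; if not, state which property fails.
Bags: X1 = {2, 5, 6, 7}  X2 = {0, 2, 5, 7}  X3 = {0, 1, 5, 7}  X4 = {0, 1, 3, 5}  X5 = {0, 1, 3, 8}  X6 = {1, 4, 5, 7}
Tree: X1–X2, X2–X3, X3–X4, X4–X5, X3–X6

Checking the three conditions: (i) the bags cover all of {0, 1, 2, 3, 4, 5, 6, 7, 8}; (ii) for each edge, some bag contains both endpoints; (iii) the bags containing any fixed vertex form a subtree. All hold, so the decomposition is valid with width 4 − 1 = 3.

Yes; width 3.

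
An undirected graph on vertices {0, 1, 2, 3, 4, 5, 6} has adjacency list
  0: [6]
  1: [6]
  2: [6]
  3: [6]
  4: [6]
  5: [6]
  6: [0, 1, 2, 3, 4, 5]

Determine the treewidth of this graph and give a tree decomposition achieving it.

Treewidth 1.
One such decomposition:
Bags: B1 = {1, 6}  B2 = {3, 6}  B3 = {0, 6}  B4 = {4, 6}  B5 = {2, 6}  B6 = {5, 6}
Tree: B1–B2, B1–B3, B3–B4, B1–B5, B4–B6

Each bag holds 2 vertices, so the decomposition has width 1, which upper-bounds the treewidth. Any graph with an edge has treewidth ≥ 1, and G has the edge 1–6. Combining the bounds, tw(G) = 1.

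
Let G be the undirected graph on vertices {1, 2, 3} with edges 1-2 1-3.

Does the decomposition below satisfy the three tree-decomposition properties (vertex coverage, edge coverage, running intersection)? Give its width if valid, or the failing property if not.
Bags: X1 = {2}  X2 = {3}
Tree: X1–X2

No — vertex 1 appears in no bag.

A tree decomposition must satisfy three properties: every vertex lies in some bag; for every edge, both endpoints lie together in some bag; and for every vertex, the bags containing it form a connected subtree. Here vertex 1 appears in no bag, so the decomposition is invalid.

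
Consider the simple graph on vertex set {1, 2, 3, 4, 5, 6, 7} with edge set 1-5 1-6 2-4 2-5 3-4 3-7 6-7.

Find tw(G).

2

A width-2 tree decomposition is:
Bags: B1 = {1, 2, 5}  B2 = {1, 2, 4}  B3 = {1, 3, 4}  B4 = {1, 3, 7}  B5 = {1, 6, 7}
Tree: B1–B2, B2–B3, B3–B4, B4–B5
Each bag holds 3 vertices, so the decomposition has width 2, which upper-bounds the treewidth. The edges 1–5–2–4–3–7–6–1 form a cycle, so G is not a tree and its treewidth is at least 2. Hence tw(G) = 2 exactly.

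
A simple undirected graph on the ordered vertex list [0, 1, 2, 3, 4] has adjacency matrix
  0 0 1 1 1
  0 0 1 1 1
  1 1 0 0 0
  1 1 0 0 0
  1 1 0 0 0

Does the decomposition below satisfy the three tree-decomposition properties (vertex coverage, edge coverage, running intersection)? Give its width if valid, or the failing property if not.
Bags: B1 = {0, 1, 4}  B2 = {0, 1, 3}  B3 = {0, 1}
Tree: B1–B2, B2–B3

No — vertex 2 appears in no bag.

A tree decomposition must satisfy three properties: every vertex lies in some bag; for every edge, both endpoints lie together in some bag; and for every vertex, the bags containing it form a connected subtree. Here vertex 2 appears in no bag, so the decomposition is invalid.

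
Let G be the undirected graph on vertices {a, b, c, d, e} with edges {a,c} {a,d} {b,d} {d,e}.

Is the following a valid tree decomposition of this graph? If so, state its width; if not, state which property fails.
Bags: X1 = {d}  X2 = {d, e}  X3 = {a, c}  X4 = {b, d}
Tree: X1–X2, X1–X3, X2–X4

No — edge (a,d) lies in no bag.

A tree decomposition must satisfy three properties: every vertex lies in some bag; for every edge, both endpoints lie together in some bag; and for every vertex, the bags containing it form a connected subtree. Here edge (a,d) lies in no bag, so the decomposition is invalid.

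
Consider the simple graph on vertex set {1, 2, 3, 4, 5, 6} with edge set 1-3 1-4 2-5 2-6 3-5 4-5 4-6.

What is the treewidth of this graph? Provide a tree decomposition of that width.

Treewidth 2.
One such decomposition:
Bags: B1 = {2, 5, 6}  B2 = {4, 5, 6}  B3 = {3, 4, 5}  B4 = {1, 3, 4}
Tree: B1–B2, B2–B3, B3–B4

Each bag holds 3 vertices, so the decomposition has width 2, which upper-bounds the treewidth. For the lower bound, G contains the cycle 2–6–4–5–2, so G is not a forest; only forests have treewidth ≤ 1, hence tw(G) ≥ 2. Therefore the treewidth is 2.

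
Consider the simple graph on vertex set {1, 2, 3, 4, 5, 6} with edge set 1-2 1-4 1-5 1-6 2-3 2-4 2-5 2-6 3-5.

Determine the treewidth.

A width-2 tree decomposition is:
Bags: B1 = {1, 2, 4}  B2 = {1, 2, 6}  B3 = {1, 2, 5}  B4 = {2, 3, 5}
Tree: B1–B2, B1–B3, B3–B4
The largest bag has 3 vertices, giving width 2; this decomposition certifies tw(G) ≤ 2. Conversely, {1, 2, 4} is a clique of size 3, and the vertices of any clique must share a bag in every tree decomposition; so some bag has ≥ 3 vertices and tw(G) ≥ 2. Combining the bounds, tw(G) = 2.

2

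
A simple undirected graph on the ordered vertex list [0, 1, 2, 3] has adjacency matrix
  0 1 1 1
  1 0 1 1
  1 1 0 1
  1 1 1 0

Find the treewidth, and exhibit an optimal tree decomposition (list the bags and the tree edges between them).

A single bag containing all 4 vertices is trivially a valid decomposition of width 3. On the other hand G contains the 4-clique {0, 1, 2, 3}. A clique must lie in a single bag of any decomposition, so no decomposition can have width below 3. Hence tw(G) = 3 exactly.

Treewidth 3.
Bags: B1 = {0, 1, 2, 3}
Tree: (single bag)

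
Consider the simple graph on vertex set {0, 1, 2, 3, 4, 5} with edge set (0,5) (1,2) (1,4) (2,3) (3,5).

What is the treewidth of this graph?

A width-1 tree decomposition is:
Bags: B1 = {0, 5}  B2 = {3, 5}  B3 = {2, 3}  B4 = {1, 2}  B5 = {1, 4}
Tree: B1–B2, B2–B3, B3–B4, B4–B5
Each bag holds 2 vertices, so the decomposition has width 1, which upper-bounds the treewidth. Any graph with an edge has treewidth ≥ 1, and G has the edge 0–5. Combining the bounds, tw(G) = 1.

1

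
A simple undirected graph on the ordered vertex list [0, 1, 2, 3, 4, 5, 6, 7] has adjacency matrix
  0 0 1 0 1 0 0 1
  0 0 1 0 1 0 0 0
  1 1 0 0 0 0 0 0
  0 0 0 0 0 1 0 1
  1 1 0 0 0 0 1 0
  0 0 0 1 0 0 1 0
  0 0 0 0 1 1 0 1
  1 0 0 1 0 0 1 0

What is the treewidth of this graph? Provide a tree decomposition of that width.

Every bag has size at most 3, so the width is 3 − 1 = 2 and tw(G) ≤ 2. Since 1–2–0–4–1 is a cycle in G, G is not acyclic. Forests are exactly the graphs of treewidth ≤ 1, so tw(G) ≥ 2. The upper and lower bounds meet at 2, so that is the treewidth.

Treewidth 2.
One such decomposition:
Bags: B1 = {1, 2, 4}  B2 = {0, 2, 4}  B3 = {0, 4, 6}  B4 = {0, 6, 7}  B5 = {5, 6, 7}  B6 = {3, 5, 7}
Tree: B1–B2, B2–B3, B3–B4, B4–B5, B5–B6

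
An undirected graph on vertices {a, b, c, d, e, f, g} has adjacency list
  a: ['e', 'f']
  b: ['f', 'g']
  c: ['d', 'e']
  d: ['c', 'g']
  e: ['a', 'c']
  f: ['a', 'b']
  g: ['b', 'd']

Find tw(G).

2

A width-2 tree decomposition is:
Bags: B1 = {c, d, e}  B2 = {d, e, g}  B3 = {b, e, g}  B4 = {b, e, f}  B5 = {a, e, f}
Tree: B1–B2, B2–B3, B3–B4, B4–B5
Each bag holds 3 vertices, so the decomposition has width 2, which upper-bounds the treewidth. For the lower bound, G contains the cycle e–c–d–g–b–f–a–e, so G is not a forest; only forests have treewidth ≤ 1, hence tw(G) ≥ 2. Combining the bounds, tw(G) = 2.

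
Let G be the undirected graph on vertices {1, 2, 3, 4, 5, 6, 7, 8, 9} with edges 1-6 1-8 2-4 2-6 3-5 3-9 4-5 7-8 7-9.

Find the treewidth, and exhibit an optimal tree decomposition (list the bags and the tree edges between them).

Treewidth 2.
One such decomposition:
Bags: B1 = {7, 8, 9}  B2 = {1, 8, 9}  B3 = {1, 6, 9}  B4 = {2, 6, 9}  B5 = {2, 4, 9}  B6 = {4, 5, 9}  B7 = {3, 5, 9}
Tree: B1–B2, B2–B3, B3–B4, B4–B5, B5–B6, B6–B7

The largest bag has 3 vertices, giving width 2; this decomposition certifies tw(G) ≤ 2. Since 9–7–8–1–6–2–4–5–3–9 is a cycle in G, G is not acyclic. Forests are exactly the graphs of treewidth ≤ 1, so tw(G) ≥ 2. Combining the bounds, tw(G) = 2.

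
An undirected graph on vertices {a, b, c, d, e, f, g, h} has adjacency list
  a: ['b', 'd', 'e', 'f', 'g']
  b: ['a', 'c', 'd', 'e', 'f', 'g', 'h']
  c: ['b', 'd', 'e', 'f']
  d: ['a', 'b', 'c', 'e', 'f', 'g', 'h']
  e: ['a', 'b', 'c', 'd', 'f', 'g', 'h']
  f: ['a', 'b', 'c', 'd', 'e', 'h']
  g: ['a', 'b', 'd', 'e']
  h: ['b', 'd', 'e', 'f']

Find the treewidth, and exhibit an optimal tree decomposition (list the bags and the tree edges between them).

Treewidth 4.
One such decomposition:
Bags: B1 = {a, b, d, e, f}  B2 = {b, c, d, e, f}  B3 = {b, d, e, f, h}  B4 = {a, b, d, e, g}
Tree: B1–B2, B2–B3, B1–B4

The largest bag has 5 vertices, giving width 4; this decomposition certifies tw(G) ≤ 4. For the lower bound, the 5 vertices {a, b, d, e, g} are pairwise adjacent, and any tree decomposition puts a clique entirely inside one bag — forcing width ≥ 4. Combining the bounds, tw(G) = 4.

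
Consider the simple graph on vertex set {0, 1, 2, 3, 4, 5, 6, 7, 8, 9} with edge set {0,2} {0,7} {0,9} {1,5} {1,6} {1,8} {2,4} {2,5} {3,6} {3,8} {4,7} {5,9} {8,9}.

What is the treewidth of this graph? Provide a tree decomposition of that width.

The largest bag has 3 vertices, giving width 2; this decomposition certifies tw(G) ≤ 2. Since 7–4–2–0–7 is a cycle in G, G is not acyclic. Forests are exactly the graphs of treewidth ≤ 1, so tw(G) ≥ 2. Hence tw(G) = 2 exactly.

Treewidth 2.
Bags: B1 = {0, 4, 7}  B2 = {0, 2, 4}  B3 = {0, 2, 9}  B4 = {2, 5, 9}  B5 = {5, 8, 9}  B6 = {1, 5, 8}  B7 = {1, 3, 8}  B8 = {1, 3, 6}
Tree: B1–B2, B2–B3, B3–B4, B4–B5, B5–B6, B6–B7, B7–B8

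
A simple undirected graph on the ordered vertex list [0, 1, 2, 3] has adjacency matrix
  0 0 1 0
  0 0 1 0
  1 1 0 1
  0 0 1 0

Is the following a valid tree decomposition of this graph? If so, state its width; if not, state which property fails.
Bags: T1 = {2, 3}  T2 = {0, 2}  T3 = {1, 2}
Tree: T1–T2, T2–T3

Every vertex of G appears in some bag (union = {0, 1, 2, 3}); every edge is covered by a bag; and for each vertex v the set of bags containing v is connected in the bag tree. The decomposition is therefore valid. The largest bag has 2 vertices, so the width is 1.

Yes; width 1.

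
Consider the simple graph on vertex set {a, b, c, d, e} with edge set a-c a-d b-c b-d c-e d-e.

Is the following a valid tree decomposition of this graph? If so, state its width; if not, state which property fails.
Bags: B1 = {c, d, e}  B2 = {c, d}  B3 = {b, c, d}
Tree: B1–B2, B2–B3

A tree decomposition must satisfy three properties: every vertex lies in some bag; for every edge, both endpoints lie together in some bag; and for every vertex, the bags containing it form a connected subtree. Here vertex a appears in no bag, so the decomposition is invalid.

No — vertex a appears in no bag.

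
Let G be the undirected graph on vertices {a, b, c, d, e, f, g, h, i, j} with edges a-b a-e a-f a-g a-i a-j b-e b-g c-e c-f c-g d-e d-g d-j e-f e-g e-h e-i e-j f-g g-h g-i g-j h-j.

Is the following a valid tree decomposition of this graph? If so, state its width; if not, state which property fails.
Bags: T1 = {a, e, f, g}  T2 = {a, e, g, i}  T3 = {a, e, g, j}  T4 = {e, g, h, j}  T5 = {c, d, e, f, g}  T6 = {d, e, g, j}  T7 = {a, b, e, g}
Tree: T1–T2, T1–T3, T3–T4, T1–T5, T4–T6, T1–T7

No — bags containing vertex d are not connected in the tree.

A tree decomposition must satisfy three properties: every vertex lies in some bag; for every edge, both endpoints lie together in some bag; and for every vertex, the bags containing it form a connected subtree. Here bags containing vertex d are not connected in the tree, so the decomposition is invalid.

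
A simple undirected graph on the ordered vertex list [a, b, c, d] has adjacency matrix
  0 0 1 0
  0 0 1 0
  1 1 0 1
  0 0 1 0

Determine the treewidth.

1

A width-1 tree decomposition is:
Bags: B1 = {b, c}  B2 = {a, c}  B3 = {c, d}
Tree: B1–B2, B1–B3
The largest bag has 2 vertices, giving width 1; this decomposition certifies tw(G) ≤ 1. Since G has at least one edge (e.g. b–c), it is not an edgeless graph, so tw(G) ≥ 1. Combining the bounds, tw(G) = 1.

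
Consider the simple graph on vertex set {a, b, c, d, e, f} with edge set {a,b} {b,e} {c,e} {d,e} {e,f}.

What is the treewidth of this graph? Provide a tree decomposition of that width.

Treewidth 1.
One optimal decomposition is:
Bags: B1 = {b, e}  B2 = {e, f}  B3 = {d, e}  B4 = {a, b}  B5 = {c, e}
Tree: B1–B2, B2–B3, B1–B4, B3–B5

Each bag holds 2 vertices, so the decomposition has width 1, which upper-bounds the treewidth. Any graph with an edge has treewidth ≥ 1, and G has the edge b–e. Combining the bounds, tw(G) = 1.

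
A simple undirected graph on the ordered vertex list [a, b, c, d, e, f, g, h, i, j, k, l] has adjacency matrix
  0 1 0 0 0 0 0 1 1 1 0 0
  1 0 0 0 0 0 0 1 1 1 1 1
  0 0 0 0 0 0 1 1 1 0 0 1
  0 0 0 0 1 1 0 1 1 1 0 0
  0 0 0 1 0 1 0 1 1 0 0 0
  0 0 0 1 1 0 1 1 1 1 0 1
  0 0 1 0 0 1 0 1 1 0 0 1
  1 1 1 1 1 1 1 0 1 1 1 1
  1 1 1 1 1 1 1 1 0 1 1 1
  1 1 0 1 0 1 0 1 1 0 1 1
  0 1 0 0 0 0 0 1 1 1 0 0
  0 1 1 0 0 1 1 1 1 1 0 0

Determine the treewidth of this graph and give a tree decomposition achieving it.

The largest bag has 5 vertices, giving width 4; this decomposition certifies tw(G) ≤ 4. On the other hand G contains the 5-clique {c, g, h, i, l}. A clique must lie in a single bag of any decomposition, so no decomposition can have width below 4. Combining the bounds, tw(G) = 4.

Treewidth 4.
One such decomposition:
Bags: B1 = {b, h, i, j, l}  B2 = {f, h, i, j, l}  B3 = {b, h, i, j, k}  B4 = {f, g, h, i, l}  B5 = {a, b, h, i, j}  B6 = {c, g, h, i, l}  B7 = {d, f, h, i, j}  B8 = {d, e, f, h, i}
Tree: B1–B2, B1–B3, B2–B4, B3–B5, B4–B6, B2–B7, B7–B8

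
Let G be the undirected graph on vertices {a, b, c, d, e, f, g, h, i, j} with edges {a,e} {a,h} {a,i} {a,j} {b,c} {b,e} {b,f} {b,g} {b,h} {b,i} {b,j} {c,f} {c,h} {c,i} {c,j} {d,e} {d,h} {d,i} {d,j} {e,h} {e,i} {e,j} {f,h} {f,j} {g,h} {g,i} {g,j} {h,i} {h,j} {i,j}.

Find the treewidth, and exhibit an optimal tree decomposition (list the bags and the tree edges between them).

Each bag holds 5 vertices, so the decomposition has width 4, which upper-bounds the treewidth. For the lower bound, the 5 vertices {b, c, f, h, j} are pairwise adjacent, and any tree decomposition puts a clique entirely inside one bag — forcing width ≥ 4. Therefore the treewidth is 4.

Treewidth 4.
One optimal decomposition is:
Bags: B1 = {a, e, h, i, j}  B2 = {b, e, h, i, j}  B3 = {b, c, h, i, j}  B4 = {d, e, h, i, j}  B5 = {b, c, f, h, j}  B6 = {b, g, h, i, j}
Tree: B1–B2, B2–B3, B1–B4, B3–B5, B2–B6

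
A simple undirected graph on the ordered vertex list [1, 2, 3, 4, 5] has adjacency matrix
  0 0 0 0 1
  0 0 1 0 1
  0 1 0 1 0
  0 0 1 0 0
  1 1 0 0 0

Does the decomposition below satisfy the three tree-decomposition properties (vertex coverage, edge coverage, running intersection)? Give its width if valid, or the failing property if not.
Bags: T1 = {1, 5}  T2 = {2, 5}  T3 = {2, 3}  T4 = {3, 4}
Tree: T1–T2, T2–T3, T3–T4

Yes; width 1.

Vertex coverage: the bags together contain {1, 2, 3, 4, 5}, the full vertex set. Edge coverage: each edge of G has both endpoints in at least one bag. Running intersection: for every vertex, the bags containing it form a connected subtree. All three properties hold, so this is a valid tree decomposition of width max|bag| − 1 = 1, and hence tw(G) ≤ 1.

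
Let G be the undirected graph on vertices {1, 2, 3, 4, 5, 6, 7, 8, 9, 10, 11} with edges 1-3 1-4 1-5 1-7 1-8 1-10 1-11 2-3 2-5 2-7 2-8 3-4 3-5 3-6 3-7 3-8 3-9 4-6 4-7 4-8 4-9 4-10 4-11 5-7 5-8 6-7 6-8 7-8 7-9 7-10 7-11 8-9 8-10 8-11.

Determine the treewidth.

4

A width-4 tree decomposition is:
Bags: B1 = {2, 3, 5, 7, 8}  B2 = {1, 3, 5, 7, 8}  B3 = {1, 3, 4, 7, 8}  B4 = {1, 4, 7, 8, 10}  B5 = {3, 4, 7, 8, 9}  B6 = {1, 4, 7, 8, 11}  B7 = {3, 4, 6, 7, 8}
Tree: B1–B2, B2–B3, B3–B4, B3–B5, B4–B6, B3–B7
Each bag holds 5 vertices, so the decomposition has width 4, which upper-bounds the treewidth. On the other hand G contains the 5-clique {1, 4, 7, 8, 11}. A clique must lie in a single bag of any decomposition, so no decomposition can have width below 4. The upper and lower bounds meet at 4, so that is the treewidth.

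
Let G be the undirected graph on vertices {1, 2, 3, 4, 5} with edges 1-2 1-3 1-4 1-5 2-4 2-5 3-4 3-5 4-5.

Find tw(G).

A width-3 tree decomposition is:
Bags: B1 = {1, 3, 4, 5}  B2 = {1, 2, 4, 5}
Tree: B1–B2
Every bag has size at most 4, so the width is 4 − 1 = 3 and tw(G) ≤ 3. Conversely, {1, 2, 4, 5} is a clique of size 4, and the vertices of any clique must share a bag in every tree decomposition; so some bag has ≥ 4 vertices and tw(G) ≥ 3. Hence tw(G) = 3 exactly.

3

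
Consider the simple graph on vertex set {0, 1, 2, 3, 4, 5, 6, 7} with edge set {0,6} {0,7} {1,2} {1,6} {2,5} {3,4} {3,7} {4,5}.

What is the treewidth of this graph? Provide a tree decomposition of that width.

Treewidth 2.
One optimal decomposition is:
Bags: B1 = {3, 4, 7}  B2 = {0, 4, 7}  B3 = {0, 4, 6}  B4 = {1, 4, 6}  B5 = {1, 2, 4}  B6 = {2, 4, 5}
Tree: B1–B2, B2–B3, B3–B4, B4–B5, B5–B6

The largest bag has 3 vertices, giving width 2; this decomposition certifies tw(G) ≤ 2. The edges 4–3–7–0–6–1–2–5–4 form a cycle, so G is not a tree and its treewidth is at least 2. The upper and lower bounds meet at 2, so that is the treewidth.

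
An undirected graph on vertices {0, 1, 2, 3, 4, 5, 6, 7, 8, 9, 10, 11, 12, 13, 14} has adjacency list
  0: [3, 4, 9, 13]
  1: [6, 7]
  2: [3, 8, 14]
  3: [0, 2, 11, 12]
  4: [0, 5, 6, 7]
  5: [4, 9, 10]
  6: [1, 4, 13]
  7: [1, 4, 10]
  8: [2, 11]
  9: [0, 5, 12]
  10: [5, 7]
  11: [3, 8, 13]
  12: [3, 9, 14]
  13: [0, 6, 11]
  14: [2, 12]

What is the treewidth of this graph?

A width-3 tree decomposition is:
Bags: B1 = {2, 8, 12, 14}  B2 = {2, 3, 8, 12}  B3 = {3, 8, 11, 12}  B4 = {3, 9, 11, 12}  B5 = {0, 3, 9, 11}  B6 = {0, 9, 11, 13}  B7 = {0, 5, 9, 13}  B8 = {0, 4, 5, 13}  B9 = {4, 5, 6, 13}  B10 = {4, 5, 6, 10}  B11 = {4, 6, 7, 10}  B12 = {1, 6, 7, 10}
Tree: B1–B2, B2–B3, B3–B4, B4–B5, B5–B6, B6–B7, B7–B8, B8–B9, B9–B10, B10–B11, B11–B12
Every bag has size at most 4, so the width is 4 − 1 = 3 and tw(G) ≤ 3. For the lower bound: the 4 vertex sets {2,8,14}, {12}, {3}, {0,9,11,13} are disjoint, each induces a connected subgraph, and every pair is joined by at least one edge of G. Contracting each set to a single vertex therefore yields K_{4} as a minor, and since treewidth is minor-monotone, tw(G) ≥ tw(K_{4}) = 3. Therefore the treewidth is 3.

3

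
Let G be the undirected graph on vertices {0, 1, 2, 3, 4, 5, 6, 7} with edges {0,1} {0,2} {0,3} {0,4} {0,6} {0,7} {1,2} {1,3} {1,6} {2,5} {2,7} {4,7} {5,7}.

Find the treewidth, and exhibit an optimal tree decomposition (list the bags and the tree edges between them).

Treewidth 2.
One such decomposition:
Bags: B1 = {0, 1, 2}  B2 = {0, 1, 3}  B3 = {0, 2, 7}  B4 = {2, 5, 7}  B5 = {0, 1, 6}  B6 = {0, 4, 7}
Tree: B1–B2, B1–B3, B3–B4, B2–B5, B3–B6

Each bag holds 3 vertices, so the decomposition has width 2, which upper-bounds the treewidth. On the other hand G contains the 3-clique {0, 1, 2}. A clique must lie in a single bag of any decomposition, so no decomposition can have width below 2. Hence tw(G) = 2 exactly.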